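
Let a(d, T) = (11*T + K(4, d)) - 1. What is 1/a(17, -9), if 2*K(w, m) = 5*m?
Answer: -2/115 ≈ -0.017391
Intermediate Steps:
K(w, m) = 5*m/2 (K(w, m) = (5*m)/2 = 5*m/2)
a(d, T) = -1 + 11*T + 5*d/2 (a(d, T) = (11*T + 5*d/2) - 1 = -1 + 11*T + 5*d/2)
1/a(17, -9) = 1/(-1 + 11*(-9) + (5/2)*17) = 1/(-1 - 99 + 85/2) = 1/(-115/2) = -2/115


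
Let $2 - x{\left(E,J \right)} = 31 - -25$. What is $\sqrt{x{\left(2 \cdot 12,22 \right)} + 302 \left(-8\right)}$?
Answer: $i \sqrt{2470} \approx 49.699 i$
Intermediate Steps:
$x{\left(E,J \right)} = -54$ ($x{\left(E,J \right)} = 2 - \left(31 - -25\right) = 2 - \left(31 + 25\right) = 2 - 56 = -54$)
$\sqrt{x{\left(2 \cdot 12,22 \right)} + 302 \left(-8\right)} = \sqrt{-54 + 302 \left(-8\right)} = \sqrt{-54 - 2416} = \sqrt{-2470} = i \sqrt{2470}$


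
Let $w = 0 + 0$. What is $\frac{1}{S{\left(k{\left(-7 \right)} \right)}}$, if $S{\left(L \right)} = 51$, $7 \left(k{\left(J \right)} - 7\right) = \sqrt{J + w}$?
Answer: $\frac{1}{51} \approx 0.019608$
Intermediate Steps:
$w = 0$
$k{\left(J \right)} = 7 + \frac{\sqrt{J}}{7}$ ($k{\left(J \right)} = 7 + \frac{\sqrt{J + 0}}{7} = 7 + \frac{\sqrt{J}}{7}$)
$\frac{1}{S{\left(k{\left(-7 \right)} \right)}} = \frac{1}{51}$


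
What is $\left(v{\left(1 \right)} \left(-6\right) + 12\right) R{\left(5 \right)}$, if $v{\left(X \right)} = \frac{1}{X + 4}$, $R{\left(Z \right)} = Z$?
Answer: $54$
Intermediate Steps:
$v{\left(X \right)} = \frac{1}{4 + X}$
$\left(v{\left(1 \right)} \left(-6\right) + 12\right) R{\left(5 \right)} = \left(\frac{1}{4 + 1} \left(-6\right) + 12\right) 5 = \left(\frac{1}{5} \left(-6\right) + 12\right) 5 = \left(- \frac{6}{5} + 12\right) 5 = \frac{54}{5} \cdot 5 = 54$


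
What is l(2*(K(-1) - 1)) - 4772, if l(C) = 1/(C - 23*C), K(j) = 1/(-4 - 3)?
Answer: -1679737/352 ≈ -4772.0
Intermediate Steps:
K(j) = -⅐ (K(j) = 1/(-7) = -⅐)
l(C) = -1/(22*C) (l(C) = 1/(-22*C) = -1/(22*C))
l(2*(K(-1) - 1)) - 4772 = -1/(2*(-⅐ - 1))/22 - 4772 = -1/(22*(2*(-8/7))) - 4772 = -1/(22*(-16/7)) - 4772 = -1/22*(-7/16) - 4772 = 7/352 - 4772 = -1679737/352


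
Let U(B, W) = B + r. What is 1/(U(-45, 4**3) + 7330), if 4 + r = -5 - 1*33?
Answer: 1/7243 ≈ 0.00013806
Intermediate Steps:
r = -42 (r = -4 + (-5 - 1*33) = -4 + (-5 - 33) = -4 - 38 = -42)
U(B, W) = -42 + B (U(B, W) = B - 42 = -42 + B)
1/(U(-45, 4**3) + 7330) = 1/((-42 - 45) + 7330) = 1/(-87 + 7330) = 1/7243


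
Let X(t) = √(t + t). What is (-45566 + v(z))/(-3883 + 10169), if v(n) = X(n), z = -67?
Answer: -22783/3143 + I*√134/6286 ≈ -7.2488 + 0.0018415*I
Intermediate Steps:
X(t) = √2*√t (X(t) = √(2*t) = √2*√t)
v(n) = √2*√n
(-45566 + v(z))/(-3883 + 10169) = (-45566 + √2*√(-67))/(-3883 + 10169) = (-45566 + √2*(I*√67))/6286 = (-45566 + I*√134)*(1/6286) = -22783/3143 + I*√134/6286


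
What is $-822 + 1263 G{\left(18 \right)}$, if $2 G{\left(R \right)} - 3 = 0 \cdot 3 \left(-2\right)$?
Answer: $\frac{2145}{2} \approx 1072.5$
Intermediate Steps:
$G{\left(R \right)} = \frac{3}{2}$ ($G{\left(R \right)} = \frac{3}{2} + \frac{0 \cdot 3 \left(-2\right)}{2} = \frac{3}{2} + \frac{0 \left(-2\right)}{2} = \frac{3}{2} + \frac{1}{2} \cdot 0 = \frac{3}{2} + 0 = \frac{3}{2}$)
$-822 + 1263 G{\left(18 \right)} = -822 + 1263 \cdot \frac{3}{2} = -822 + \frac{3789}{2} = \frac{2145}{2}$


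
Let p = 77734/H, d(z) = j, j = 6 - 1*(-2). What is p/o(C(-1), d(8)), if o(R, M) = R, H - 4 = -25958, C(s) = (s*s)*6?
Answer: -38867/77862 ≈ -0.49918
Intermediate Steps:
C(s) = 6*s² (C(s) = s²*6 = 6*s²)
H = -25954 (H = 4 - 25958 = -25954)
j = 8 (j = 6 + 2 = 8)
d(z) = 8
p = -38867/12977 (p = 77734/(-25954) = 77734*(-1/25954) = -38867/12977 ≈ -2.9951)
p/o(C(-1), d(8)) = -38867/(12977*(6*(-1)²)) = -38867/(12977*(6*1)) = -38867/12977/6 = -38867/12977*⅙ = -38867/77862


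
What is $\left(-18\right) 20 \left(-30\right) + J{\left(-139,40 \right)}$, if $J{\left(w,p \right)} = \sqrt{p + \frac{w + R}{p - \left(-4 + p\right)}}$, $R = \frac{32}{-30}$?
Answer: $10800 + \frac{\sqrt{4485}}{30} \approx 10802.0$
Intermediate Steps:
$R = - \frac{16}{15}$ ($R = 32 \left(- \frac{1}{30}\right) = - \frac{16}{15} \approx -1.0667$)
$J{\left(w,p \right)} = \sqrt{- \frac{4}{15} + p + \frac{w}{4}}$ ($J{\left(w,p \right)} = \sqrt{p + \frac{w - \frac{16}{15}}{p - \left(-4 + p\right)}} = \sqrt{p + \frac{- \frac{16}{15} + w}{4}} = \sqrt{p + \left(- \frac{16}{15} + w\right) \frac{1}{4}} = \sqrt{p + \left(- \frac{4}{15} + \frac{w}{4}\right)} = \sqrt{- \frac{4}{15} + p + \frac{w}{4}}$)
$\left(-18\right) 20 \left(-30\right) + J{\left(-139,40 \right)} = \left(-18\right) 20 \left(-30\right) + \frac{\sqrt{-240 + 225 \left(-139\right) + 900 \cdot 40}}{30} = \left(-360\right) \left(-30\right) + \frac{\sqrt{-240 - 31275 + 36000}}{30} = 10800 + \frac{\sqrt{4485}}{30}$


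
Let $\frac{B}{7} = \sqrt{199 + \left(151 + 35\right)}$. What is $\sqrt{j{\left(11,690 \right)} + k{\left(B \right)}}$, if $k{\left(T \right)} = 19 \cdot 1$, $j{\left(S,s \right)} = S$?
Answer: $\sqrt{30} \approx 5.4772$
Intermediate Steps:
$B = 7 \sqrt{385}$ ($B = 7 \sqrt{199 + \left(151 + 35\right)} = 7 \sqrt{199 + 186} = 7 \sqrt{385} \approx 137.35$)
$k{\left(T \right)} = 19$
$\sqrt{j{\left(11,690 \right)} + k{\left(B \right)}} = \sqrt{11 + 19} = \sqrt{30}$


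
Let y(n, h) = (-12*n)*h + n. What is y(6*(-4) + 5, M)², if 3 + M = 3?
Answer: 361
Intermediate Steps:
M = 0 (M = -3 + 3 = 0)
y(n, h) = n - 12*h*n (y(n, h) = -12*h*n + n = n - 12*h*n)
y(6*(-4) + 5, M)² = ((6*(-4) + 5)*(1 - 12*0))² = ((-24 + 5)*(1 + 0))² = (-19*1)² = (-19)² = 361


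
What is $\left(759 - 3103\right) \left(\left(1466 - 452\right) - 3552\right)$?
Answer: $5949072$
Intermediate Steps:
$\left(759 - 3103\right) \left(\left(1466 - 452\right) - 3552\right) = - 2344 \left(1014 - 3552\right) = \left(-2344\right) \left(-2538\right) = 5949072$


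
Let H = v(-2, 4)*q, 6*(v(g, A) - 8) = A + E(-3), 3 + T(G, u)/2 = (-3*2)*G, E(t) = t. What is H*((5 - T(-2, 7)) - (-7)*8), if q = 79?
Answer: 166453/6 ≈ 27742.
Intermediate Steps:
T(G, u) = -6 - 12*G (T(G, u) = -6 + 2*((-3*2)*G) = -6 + 2*(-6*G) = -6 - 12*G)
v(g, A) = 15/2 + A/6 (v(g, A) = 8 + (A - 3)/6 = 8 + (-3 + A)/6 = 8 + (-½ + A/6) = 15/2 + A/6)
H = 3871/6 (H = (15/2 + (⅙)*4)*79 = (15/2 + ⅔)*79 = (49/6)*79 = 3871/6 ≈ 645.17)
H*((5 - T(-2, 7)) - (-7)*8) = 3871*((5 - (-6 - 12*(-2))) - (-7)*8)/6 = 3871*((5 - (-6 + 24)) - 1*(-56))/6 = 3871*((5 - 1*18) + 56)/6 = 3871*((5 - 18) + 56)/6 = 3871*(-13 + 56)/6 = (3871/6)*43 = 166453/6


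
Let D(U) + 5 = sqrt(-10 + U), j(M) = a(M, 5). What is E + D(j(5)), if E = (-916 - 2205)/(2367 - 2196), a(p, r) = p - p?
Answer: -3976/171 + I*sqrt(10) ≈ -23.251 + 3.1623*I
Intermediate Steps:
a(p, r) = 0
j(M) = 0
E = -3121/171 ≈ -18.251
D(U) = -5 + sqrt(-10 + U)
E + D(j(5)) = -3121/171 + (-5 + sqrt(-10 + 0)) = -3121/171 + (-5 + sqrt(-10)) = -3121/171 + (-5 + I*sqrt(10)) = -3976/171 + I*sqrt(10)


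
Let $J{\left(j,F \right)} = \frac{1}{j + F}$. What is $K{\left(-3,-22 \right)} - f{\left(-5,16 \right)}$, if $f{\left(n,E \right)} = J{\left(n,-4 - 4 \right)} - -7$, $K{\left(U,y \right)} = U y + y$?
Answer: $\frac{482}{13} \approx 37.077$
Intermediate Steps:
$J{\left(j,F \right)} = \frac{1}{F + j}$
$K{\left(U,y \right)} = y + U y$
$f{\left(n,E \right)} = 7 + \frac{1}{-8 + n}$ ($f{\left(n,E \right)} = \frac{1}{\left(-4 - 4\right) + n} - -7 = \frac{1}{-8 + n} + 7 = 7 + \frac{1}{-8 + n}$)
$K{\left(-3,-22 \right)} - f{\left(-5,16 \right)} = - 22 \left(1 - 3\right) - \frac{-55 + 7 \left(-5\right)}{-8 - 5} = \left(-22\right) \left(-2\right) - \frac{-55 - 35}{-13} = 44 - \left(- \frac{1}{13}\right) \left(-90\right) = 44 - \frac{90}{13} = \frac{482}{13}$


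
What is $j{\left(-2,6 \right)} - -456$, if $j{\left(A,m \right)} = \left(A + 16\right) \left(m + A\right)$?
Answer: $512$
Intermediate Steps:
$j{\left(A,m \right)} = \left(16 + A\right) \left(A + m\right)$
$j{\left(-2,6 \right)} - -456 = \left(\left(-2\right)^{2} + 16 \left(-2\right) + 16 \cdot 6 - 12\right) - -456 = \left(4 - 32 + 96 - 12\right) + 456 = 56 + 456 = 512$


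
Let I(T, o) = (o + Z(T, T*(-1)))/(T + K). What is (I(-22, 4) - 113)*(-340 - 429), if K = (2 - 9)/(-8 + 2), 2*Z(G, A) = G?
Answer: 10829827/125 ≈ 86639.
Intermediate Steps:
Z(G, A) = G/2
K = 7/6 (K = -7/(-6) = -7*(-1/6) = 7/6 ≈ 1.1667)
I(T, o) = (o + T/2)/(7/6 + T) (I(T, o) = (o + T/2)/(T + 7/6) = (o + T/2)/(7/6 + T))
(I(-22, 4) - 113)*(-340 - 429) = (3*(-22 + 2*4)/(7 + 6*(-22)) - 113)*(-340 - 429) = (3*(-22 + 8)/(7 - 132) - 113)*(-769) = (3*(-14)/(-125) - 113)*(-769) = (3*(-1/125)*(-14) - 113)*(-769) = (42/125 - 113)*(-769) = -14083/125*(-769) = 10829827/125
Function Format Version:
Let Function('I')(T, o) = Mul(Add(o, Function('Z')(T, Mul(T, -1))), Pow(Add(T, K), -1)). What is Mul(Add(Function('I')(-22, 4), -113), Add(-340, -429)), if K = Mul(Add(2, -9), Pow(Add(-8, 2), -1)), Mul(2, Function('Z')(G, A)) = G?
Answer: Rational(10829827, 125) ≈ 86639.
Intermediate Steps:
Function('Z')(G, A) = Mul(Rational(1, 2), G)
K = Rational(7, 6) (K = Mul(-7, Pow(-6, -1)) = Mul(-7, Rational(-1, 6)) = Rational(7, 6) ≈ 1.1667)
Function('I')(T, o) = Mul(Pow(Add(Rational(7, 6), T), -1), Add(o, Mul(Rational(1, 2), T))) (Function('I')(T, o) = Mul(Add(o, Mul(Rational(1, 2), T)), Pow(Add(T, Rational(7, 6)), -1)) = Mul(Add(o, Mul(Rational(1, 2), T)), Pow(Add(Rational(7, 6), T), -1)) = Mul(Pow(Add(Rational(7, 6), T), -1), Add(o, Mul(Rational(1, 2), T))))
Mul(Add(Function('I')(-22, 4), -113), Add(-340, -429)) = Mul(Add(Mul(3, Pow(Add(7, Mul(6, -22)), -1), Add(-22, Mul(2, 4))), -113), Add(-340, -429)) = Mul(Add(Mul(3, Pow(Add(7, -132), -1), Add(-22, 8)), -113), -769) = Mul(Add(Mul(3, Pow(-125, -1), -14), -113), -769) = Mul(Add(Mul(3, Rational(-1, 125), -14), -113), -769) = Mul(Add(Rational(42, 125), -113), -769) = Mul(Rational(-14083, 125), -769) = Rational(10829827, 125)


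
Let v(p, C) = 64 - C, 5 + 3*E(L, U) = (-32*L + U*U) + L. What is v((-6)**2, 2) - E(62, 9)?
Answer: 2032/3 ≈ 677.33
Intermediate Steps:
E(L, U) = -5/3 - 31*L/3 + U**2/3 (E(L, U) = -5/3 + ((-32*L + U*U) + L)/3 = -5/3 + ((-32*L + U**2) + L)/3 = -5/3 + ((U**2 - 32*L) + L)/3 = -5/3 + (U**2 - 31*L)/3 = -5/3 + (-31*L/3 + U**2/3) = -5/3 - 31*L/3 + U**2/3)
v((-6)**2, 2) - E(62, 9) = (64 - 1*2) - (-5/3 - 31/3*62 + (1/3)*9**2) = (64 - 2) - (-5/3 - 1922/3 + (1/3)*81) = 62 - (-5/3 - 1922/3 + 27) = 62 - 1*(-1846/3) = 62 + 1846/3 = 2032/3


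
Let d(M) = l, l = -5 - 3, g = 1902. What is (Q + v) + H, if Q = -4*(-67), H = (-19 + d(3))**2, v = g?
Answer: 2899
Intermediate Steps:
v = 1902
l = -8
d(M) = -8
H = 729 (H = (-19 - 8)**2 = (-27)**2 = 729)
Q = 268
(Q + v) + H = (268 + 1902) + 729 = 2170 + 729 = 2899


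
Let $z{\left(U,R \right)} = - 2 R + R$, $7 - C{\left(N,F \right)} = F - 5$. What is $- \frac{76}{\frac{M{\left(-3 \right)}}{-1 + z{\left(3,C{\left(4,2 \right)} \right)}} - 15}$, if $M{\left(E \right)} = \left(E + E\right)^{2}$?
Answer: $\frac{836}{201} \approx 4.1592$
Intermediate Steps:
$C{\left(N,F \right)} = 12 - F$ ($C{\left(N,F \right)} = 7 - \left(F - 5\right) = 7 - \left(-5 + F\right) = 12 - F$)
$M{\left(E \right)} = 4 E^{2}$ ($M{\left(E \right)} = \left(2 E\right)^{2} = 4 E^{2}$)
$z{\left(U,R \right)} = - R$
$- \frac{76}{\frac{M{\left(-3 \right)}}{-1 + z{\left(3,C{\left(4,2 \right)} \right)}} - 15} = - \frac{76}{\frac{4 \left(-3\right)^{2}}{-1 - \left(12 - 2\right)} - 15} = - \frac{76}{\frac{4 \cdot 9}{-1 - \left(12 - 2\right)} - 15} = - \frac{76}{\frac{1}{-1 - 10} \cdot 36 - 15} = - \frac{76}{\frac{1}{-11} \cdot 36 - 15} = - \frac{76}{\left(- \frac{1}{11}\right) 36 - 15} = - \frac{76}{- \frac{36}{11} - 15} = - \frac{76}{- \frac{201}{11}} = \left(-76\right) \left(- \frac{11}{201}\right) = \frac{836}{201}$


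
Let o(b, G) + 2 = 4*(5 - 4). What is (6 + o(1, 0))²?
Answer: 64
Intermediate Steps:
o(b, G) = 2 (o(b, G) = -2 + 4*(5 - 4) = -2 + 4*1 = -2 + 4 = 2)
(6 + o(1, 0))² = (6 + 2)² = 8² = 64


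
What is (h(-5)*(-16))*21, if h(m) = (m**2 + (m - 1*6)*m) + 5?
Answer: -28560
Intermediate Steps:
h(m) = 5 + m**2 + m*(-6 + m) (h(m) = (m**2 + (m - 6)*m) + 5 = (m**2 + (-6 + m)*m) + 5 = (m**2 + m*(-6 + m)) + 5 = 5 + m**2 + m*(-6 + m))
(h(-5)*(-16))*21 = ((5 - 6*(-5) + 2*(-5)**2)*(-16))*21 = ((5 + 30 + 2*25)*(-16))*21 = ((5 + 30 + 50)*(-16))*21 = (85*(-16))*21 = -1360*21 = -28560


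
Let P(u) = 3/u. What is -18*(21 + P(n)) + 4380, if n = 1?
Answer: 3948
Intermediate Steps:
-18*(21 + P(n)) + 4380 = -18*(21 + 3/1) + 4380 = -18*(21 + 3*1) + 4380 = -18*(21 + 3) + 4380 = -18*24 + 4380 = -432 + 4380 = 3948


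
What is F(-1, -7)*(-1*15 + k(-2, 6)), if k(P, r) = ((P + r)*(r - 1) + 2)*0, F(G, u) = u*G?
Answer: -105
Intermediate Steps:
F(G, u) = G*u
k(P, r) = 0 (k(P, r) = ((P + r)*(-1 + r) + 2)*0 = ((-1 + r)*(P + r) + 2)*0 = (2 + (-1 + r)*(P + r))*0 = 0)
F(-1, -7)*(-1*15 + k(-2, 6)) = (-1*(-7))*(-1*15 + 0) = 7*(-15 + 0) = 7*(-15) = -105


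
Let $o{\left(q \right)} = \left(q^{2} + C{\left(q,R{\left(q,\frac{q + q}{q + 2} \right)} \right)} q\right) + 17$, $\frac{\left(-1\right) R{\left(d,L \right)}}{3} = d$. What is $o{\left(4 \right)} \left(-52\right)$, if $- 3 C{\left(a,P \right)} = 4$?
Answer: $- \frac{4316}{3} \approx -1438.7$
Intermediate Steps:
$R{\left(d,L \right)} = - 3 d$
$C{\left(a,P \right)} = - \frac{4}{3}$ ($C{\left(a,P \right)} = \left(- \frac{1}{3}\right) 4 = - \frac{4}{3}$)
$o{\left(q \right)} = 17 + q^{2} - \frac{4 q}{3}$ ($o{\left(q \right)} = \left(q^{2} - \frac{4 q}{3}\right) + 17 = 17 + q^{2} - \frac{4 q}{3}$)
$o{\left(4 \right)} \left(-52\right) = \left(17 + 4^{2} - \frac{16}{3}\right) \left(-52\right) = \left(17 + 16 - \frac{16}{3}\right) \left(-52\right) = \frac{83}{3} \left(-52\right) = - \frac{4316}{3}$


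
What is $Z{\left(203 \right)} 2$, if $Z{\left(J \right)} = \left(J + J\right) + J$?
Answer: $1218$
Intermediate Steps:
$Z{\left(J \right)} = 3 J$ ($Z{\left(J \right)} = 2 J + J = 3 J$)
$Z{\left(203 \right)} 2 = 3 \cdot 203 \cdot 2 = 609 \cdot 2 = 1218$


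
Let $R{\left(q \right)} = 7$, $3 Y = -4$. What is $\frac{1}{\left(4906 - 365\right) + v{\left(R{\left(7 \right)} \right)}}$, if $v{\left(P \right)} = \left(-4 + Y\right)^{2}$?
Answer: $\frac{9}{41125} \approx 0.00021884$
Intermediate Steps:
$Y = - \frac{4}{3}$ ($Y = \frac{1}{3} \left(-4\right) = - \frac{4}{3} \approx -1.3333$)
$v{\left(P \right)} = \frac{256}{9}$ ($v{\left(P \right)} = \left(-4 - \frac{4}{3}\right)^{2} = \left(- \frac{16}{3}\right)^{2} = \frac{256}{9}$)
$\frac{1}{\left(4906 - 365\right) + v{\left(R{\left(7 \right)} \right)}} = \frac{1}{\left(4906 - 365\right) + \frac{256}{9}} = \frac{1}{4541 + \frac{256}{9}} = \frac{1}{\frac{41125}{9}} = \frac{9}{41125}$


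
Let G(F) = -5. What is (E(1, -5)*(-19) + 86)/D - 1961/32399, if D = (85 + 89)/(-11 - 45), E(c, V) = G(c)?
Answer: -164368739/2818713 ≈ -58.313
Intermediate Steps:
E(c, V) = -5
D = -87/28 (D = 174/(-56) = 174*(-1/56) = -87/28 ≈ -3.1071)
(E(1, -5)*(-19) + 86)/D - 1961/32399 = (-5*(-19) + 86)/(-87/28) - 1961/32399 = (95 + 86)*(-28/87) - 1961*1/32399 = 181*(-28/87) - 1961/32399 = -5068/87 - 1961/32399 = -164368739/2818713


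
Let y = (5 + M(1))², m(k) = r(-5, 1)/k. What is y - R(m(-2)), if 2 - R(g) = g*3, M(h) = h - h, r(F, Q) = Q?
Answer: 43/2 ≈ 21.500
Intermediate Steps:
M(h) = 0
m(k) = 1/k
R(g) = 2 - 3*g (R(g) = 2 - g*3 = 2 - 3*g)
y = 25 (y = (5 + 0)² = 5² = 25)
y - R(m(-2)) = 25 - (2 - 3/(-2)) = 25 - (2 - 3*(-½)) = 25 - (2 + 3/2) = 25 - 1*7/2 = 25 - 7/2 = 43/2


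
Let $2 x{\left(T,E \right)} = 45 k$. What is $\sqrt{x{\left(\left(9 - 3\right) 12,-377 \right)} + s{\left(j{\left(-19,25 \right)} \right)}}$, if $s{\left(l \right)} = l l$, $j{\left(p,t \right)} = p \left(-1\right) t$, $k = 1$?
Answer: $\frac{\sqrt{902590}}{2} \approx 475.02$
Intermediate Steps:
$x{\left(T,E \right)} = \frac{45}{2}$ ($x{\left(T,E \right)} = \frac{45 \cdot 1}{2} = \frac{1}{2} \cdot 45 = \frac{45}{2}$)
$j{\left(p,t \right)} = - p t$
$s{\left(l \right)} = l^{2}$
$\sqrt{x{\left(\left(9 - 3\right) 12,-377 \right)} + s{\left(j{\left(-19,25 \right)} \right)}} = \sqrt{\frac{45}{2} + \left(\left(-1\right) \left(-19\right) 25\right)^{2}} = \sqrt{\frac{45}{2} + 475^{2}} = \sqrt{\frac{45}{2} + 225625} = \sqrt{\frac{451295}{2}} = \frac{\sqrt{902590}}{2}$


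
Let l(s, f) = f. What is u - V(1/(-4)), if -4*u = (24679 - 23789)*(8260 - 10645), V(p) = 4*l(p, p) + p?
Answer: 2122655/4 ≈ 5.3066e+5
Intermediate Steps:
V(p) = 5*p (V(p) = 4*p + p = 5*p)
u = 1061325/2 (u = -(24679 - 23789)*(8260 - 10645)/4 = -445*(-2385)/2 = -¼*(-2122650) = 1061325/2 ≈ 5.3066e+5)
u - V(1/(-4)) = 1061325/2 - 5/(-4) = 1061325/2 - 5*(-1)/4 = 1061325/2 - 1*(-5/4) = 1061325/2 + 5/4 = 2122655/4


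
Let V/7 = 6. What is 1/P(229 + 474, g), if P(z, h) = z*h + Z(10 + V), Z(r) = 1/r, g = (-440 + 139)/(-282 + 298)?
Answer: -208/2750835 ≈ -7.5613e-5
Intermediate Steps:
V = 42 (V = 7*6 = 42)
g = -301/16 ≈ -18.813
P(z, h) = 1/52 + h*z (P(z, h) = z*h + 1/(10 + 42) = h*z + 1/52 = 1/52 + h*z)
1/P(229 + 474, g) = 1/(1/52 - 301*(229 + 474)/16) = 1/(1/52 - 301/16*703) = 1/(1/52 - 211603/16) = 1/(-2750835/208) = -208/2750835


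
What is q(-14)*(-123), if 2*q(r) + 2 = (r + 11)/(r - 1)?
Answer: 1107/10 ≈ 110.70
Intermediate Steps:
q(r) = -1 + (11 + r)/(2*(-1 + r)) (q(r) = -1 + ((r + 11)/(r - 1))/2 = -1 + ((11 + r)/(-1 + r))/2 = -1 + (11 + r)/(2*(-1 + r)))
q(-14)*(-123) = ((13 - 1*(-14))/(2*(-1 - 14)))*(-123) = ((1/2)*(13 + 14)/(-15))*(-123) = ((1/2)*(-1/15)*27)*(-123) = -9/10*(-123) = 1107/10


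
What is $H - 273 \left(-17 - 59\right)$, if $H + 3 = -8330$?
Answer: $12415$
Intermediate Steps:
$H = -8333$ ($H = -3 - 8330 = -8333$)
$H - 273 \left(-17 - 59\right) = -8333 - 273 \left(-17 - 59\right) = -8333 - -20748 = -8333 + 20748 = 12415$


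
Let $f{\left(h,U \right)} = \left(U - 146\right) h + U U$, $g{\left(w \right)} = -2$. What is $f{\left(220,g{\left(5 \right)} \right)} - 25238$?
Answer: $-57794$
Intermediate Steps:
$f{\left(h,U \right)} = U^{2} + h \left(-146 + U\right)$ ($f{\left(h,U \right)} = \left(-146 + U\right) h + U^{2} = h \left(-146 + U\right) + U^{2} = U^{2} + h \left(-146 + U\right)$)
$f{\left(220,g{\left(5 \right)} \right)} - 25238 = \left(\left(-2\right)^{2} - 32120 - 440\right) - 25238 = \left(4 - 32120 - 440\right) - 25238 = -32556 - 25238 = -57794$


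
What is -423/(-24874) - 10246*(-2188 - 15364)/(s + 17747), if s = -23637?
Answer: -2236641373369/73253930 ≈ -30533.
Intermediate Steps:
-423/(-24874) - 10246*(-2188 - 15364)/(s + 17747) = -423/(-24874) - 10246*(-2188 - 15364)/(-23637 + 17747) = -423*(-1/24874) - 10246/((-5890/(-17552))) = 423/24874 - 10246/((-5890*(-1/17552))) = 423/24874 - 10246/2945/8776 = 423/24874 - 10246*8776/2945 = 423/24874 - 89918896/2945 = -2236641373369/73253930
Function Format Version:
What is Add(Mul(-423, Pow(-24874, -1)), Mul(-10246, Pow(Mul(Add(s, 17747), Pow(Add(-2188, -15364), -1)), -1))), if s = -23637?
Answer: Rational(-2236641373369, 73253930) ≈ -30533.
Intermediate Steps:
Add(Mul(-423, Pow(-24874, -1)), Mul(-10246, Pow(Mul(Add(s, 17747), Pow(Add(-2188, -15364), -1)), -1))) = Add(Mul(-423, Pow(-24874, -1)), Mul(-10246, Pow(Mul(Add(-23637, 17747), Pow(Add(-2188, -15364), -1)), -1))) = Add(Mul(-423, Rational(-1, 24874)), Mul(-10246, Pow(Mul(-5890, Pow(-17552, -1)), -1))) = Add(Rational(423, 24874), Mul(-10246, Pow(Mul(-5890, Rational(-1, 17552)), -1))) = Add(Rational(423, 24874), Mul(-10246, Pow(Rational(2945, 8776), -1))) = Add(Rational(423, 24874), Mul(-10246, Rational(8776, 2945))) = Add(Rational(423, 24874), Rational(-89918896, 2945)) = Rational(-2236641373369, 73253930)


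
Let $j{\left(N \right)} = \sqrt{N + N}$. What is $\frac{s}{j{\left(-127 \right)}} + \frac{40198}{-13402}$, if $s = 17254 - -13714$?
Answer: $- \frac{20099}{6701} - \frac{15484 i \sqrt{254}}{127} \approx -2.9994 - 1943.1 i$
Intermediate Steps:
$j{\left(N \right)} = \sqrt{2} \sqrt{N}$ ($j{\left(N \right)} = \sqrt{2 N} = \sqrt{2} \sqrt{N}$)
$s = 30968$ ($s = 17254 + 13714 = 30968$)
$\frac{s}{j{\left(-127 \right)}} + \frac{40198}{-13402} = \frac{30968}{\sqrt{2} \sqrt{-127}} + \frac{40198}{-13402} = \frac{30968}{\sqrt{2} i \sqrt{127}} + 40198 \left(- \frac{1}{13402}\right) = \frac{30968}{i \sqrt{254}} - \frac{20099}{6701} = 30968 \left(- \frac{i \sqrt{254}}{254}\right) - \frac{20099}{6701} = - \frac{15484 i \sqrt{254}}{127} - \frac{20099}{6701} = - \frac{20099}{6701} - \frac{15484 i \sqrt{254}}{127}$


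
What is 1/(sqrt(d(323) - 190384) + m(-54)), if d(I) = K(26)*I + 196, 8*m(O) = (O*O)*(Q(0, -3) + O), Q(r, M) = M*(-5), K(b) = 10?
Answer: -56862/809069593 - 4*I*sqrt(186958)/809069593 ≈ -7.0281e-5 - 2.1377e-6*I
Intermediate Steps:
Q(r, M) = -5*M
m(O) = O**2*(15 + O)/8 (m(O) = ((O*O)*(-5*(-3) + O))/8 = (O**2*(15 + O))/8 = O**2*(15 + O)/8)
d(I) = 196 + 10*I (d(I) = 10*I + 196 = 196 + 10*I)
1/(sqrt(d(323) - 190384) + m(-54)) = 1/(sqrt((196 + 10*323) - 190384) + (1/8)*(-54)**2*(15 - 54)) = 1/(sqrt((196 + 3230) - 190384) + (1/8)*2916*(-39)) = 1/(sqrt(3426 - 190384) - 28431/2) = 1/(sqrt(-186958) - 28431/2) = 1/(I*sqrt(186958) - 28431/2) = 1/(-28431/2 + I*sqrt(186958))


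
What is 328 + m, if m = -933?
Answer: -605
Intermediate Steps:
328 + m = 328 - 933 = -605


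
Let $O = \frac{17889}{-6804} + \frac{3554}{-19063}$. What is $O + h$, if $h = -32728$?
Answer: $- \frac{1415113016693}{43234884} \approx -32731.0$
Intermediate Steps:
$O = - \frac{121733141}{43234884}$ ($O = 17889 \left(- \frac{1}{6804}\right) + 3554 \left(- \frac{1}{19063}\right) = - \frac{5963}{2268} - \frac{3554}{19063} = - \frac{121733141}{43234884} \approx -2.8156$)
$O + h = - \frac{121733141}{43234884} - 32728 = - \frac{1415113016693}{43234884}$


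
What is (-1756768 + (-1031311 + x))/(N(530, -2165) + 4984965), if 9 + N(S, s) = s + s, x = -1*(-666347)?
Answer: -1060866/2490313 ≈ -0.42600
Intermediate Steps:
x = 666347
N(S, s) = -9 + 2*s (N(S, s) = -9 + (s + s) = -9 + 2*s)
(-1756768 + (-1031311 + x))/(N(530, -2165) + 4984965) = (-1756768 + (-1031311 + 666347))/((-9 + 2*(-2165)) + 4984965) = (-1756768 - 364964)/((-9 - 4330) + 4984965) = -2121732/(-4339 + 4984965) = -2121732/4980626 = -2121732*1/4980626 = -1060866/2490313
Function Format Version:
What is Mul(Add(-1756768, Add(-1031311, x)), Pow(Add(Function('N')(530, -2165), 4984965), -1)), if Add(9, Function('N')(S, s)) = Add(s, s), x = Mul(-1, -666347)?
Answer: Rational(-1060866, 2490313) ≈ -0.42600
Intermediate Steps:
x = 666347
Function('N')(S, s) = Add(-9, Mul(2, s)) (Function('N')(S, s) = Add(-9, Add(s, s)) = Add(-9, Mul(2, s)))
Mul(Add(-1756768, Add(-1031311, x)), Pow(Add(Function('N')(530, -2165), 4984965), -1)) = Mul(Add(-1756768, Add(-1031311, 666347)), Pow(Add(Add(-9, Mul(2, -2165)), 4984965), -1)) = Mul(Add(-1756768, -364964), Pow(Add(Add(-9, -4330), 4984965), -1)) = Mul(-2121732, Pow(Add(-4339, 4984965), -1)) = Mul(-2121732, Pow(4980626, -1)) = Mul(-2121732, Rational(1, 4980626)) = Rational(-1060866, 2490313)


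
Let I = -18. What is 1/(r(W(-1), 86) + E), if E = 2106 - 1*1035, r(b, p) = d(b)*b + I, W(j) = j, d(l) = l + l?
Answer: 1/1055 ≈ 0.00094787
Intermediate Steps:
d(l) = 2*l
r(b, p) = -18 + 2*b² (r(b, p) = (2*b)*b - 18 = 2*b² - 18 = -18 + 2*b²)
E = 1071 (E = 2106 - 1035 = 1071)
1/(r(W(-1), 86) + E) = 1/((-18 + 2*(-1)²) + 1071) = 1/((-18 + 2*1) + 1071) = 1/((-18 + 2) + 1071) = 1/(-16 + 1071) = 1/1055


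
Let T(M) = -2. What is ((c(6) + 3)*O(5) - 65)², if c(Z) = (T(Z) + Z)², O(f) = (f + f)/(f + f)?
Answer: 2116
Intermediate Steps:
O(f) = 1 (O(f) = (2*f)/((2*f)) = (2*f)*(1/(2*f)) = 1)
c(Z) = (-2 + Z)²
((c(6) + 3)*O(5) - 65)² = (((-2 + 6)² + 3)*1 - 65)² = ((4² + 3)*1 - 65)² = ((16 + 3)*1 - 65)² = (19*1 - 65)² = (19 - 65)² = (-46)² = 2116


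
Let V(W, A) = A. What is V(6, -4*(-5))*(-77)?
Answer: -1540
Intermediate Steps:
V(6, -4*(-5))*(-77) = -4*(-5)*(-77) = 20*(-77) = -1540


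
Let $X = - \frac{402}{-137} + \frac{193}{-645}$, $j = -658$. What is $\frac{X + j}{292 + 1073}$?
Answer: $- \frac{4454717}{9278325} \approx -0.48012$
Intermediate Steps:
$X = \frac{232849}{88365}$ ($X = \left(-402\right) \left(- \frac{1}{137}\right) + 193 \left(- \frac{1}{645}\right) = \frac{402}{137} - \frac{193}{645} = \frac{232849}{88365} \approx 2.6351$)
$\frac{X + j}{292 + 1073} = \frac{\frac{232849}{88365} - 658}{292 + 1073} = \frac{1}{1365} \left(- \frac{57911321}{88365}\right) = - \frac{4454717}{9278325}$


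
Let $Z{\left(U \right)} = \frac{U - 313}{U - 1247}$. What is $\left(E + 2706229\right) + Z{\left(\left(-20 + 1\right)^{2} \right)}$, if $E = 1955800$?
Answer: $\frac{2065278823}{443} \approx 4.662 \cdot 10^{6}$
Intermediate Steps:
$Z{\left(U \right)} = \frac{-313 + U}{-1247 + U}$ ($Z{\left(U \right)} = \frac{-313 + U}{U - 1247} = \frac{-313 + U}{-1247 + U}$)
$\left(E + 2706229\right) + Z{\left(\left(-20 + 1\right)^{2} \right)} = \left(1955800 + 2706229\right) + \frac{-313 + \left(-20 + 1\right)^{2}}{-1247 + \left(-20 + 1\right)^{2}} = 4662029 + \frac{-313 + \left(-19\right)^{2}}{-1247 + \left(-19\right)^{2}} = 4662029 + \frac{-313 + 361}{-1247 + 361} = 4662029 + \frac{1}{-886} \cdot 48 = 4662029 - \frac{24}{443} = \frac{2065278823}{443}$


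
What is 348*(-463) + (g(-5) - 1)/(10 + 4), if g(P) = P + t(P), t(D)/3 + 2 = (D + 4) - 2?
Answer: -322251/2 ≈ -1.6113e+5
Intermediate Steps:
t(D) = 3*D (t(D) = -6 + 3*((D + 4) - 2) = -6 + 3*((4 + D) - 2) = -6 + 3*(2 + D) = -6 + (6 + 3*D) = 3*D)
g(P) = 4*P (g(P) = P + 3*P = 4*P)
348*(-463) + (g(-5) - 1)/(10 + 4) = 348*(-463) + (4*(-5) - 1)/(10 + 4) = -161124 + (-20 - 1)/14 = -161124 + (1/14)*(-21) = -161124 - 3/2 = -322251/2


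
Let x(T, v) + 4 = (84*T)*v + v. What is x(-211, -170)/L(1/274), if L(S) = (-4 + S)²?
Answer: 75398976952/399675 ≈ 1.8865e+5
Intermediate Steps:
x(T, v) = -4 + v + 84*T*v (x(T, v) = -4 + ((84*T)*v + v) = -4 + (84*T*v + v) = -4 + (v + 84*T*v) = -4 + v + 84*T*v)
x(-211, -170)/L(1/274) = (-4 - 170 + 84*(-211)*(-170))/((-4 + 1/274)²) = (-4 - 170 + 3013080)/((-4 + 1/274)²) = 3012906/((-1095/274)²) = 3012906/(1199025/75076) = 3012906*(75076/1199025) = 75398976952/399675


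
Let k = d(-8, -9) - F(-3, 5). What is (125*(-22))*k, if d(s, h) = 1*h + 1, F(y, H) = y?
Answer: 13750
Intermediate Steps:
d(s, h) = 1 + h (d(s, h) = h + 1 = 1 + h)
k = -5 (k = (1 - 9) - 1*(-3) = -8 + 3 = -5)
(125*(-22))*k = (125*(-22))*(-5) = -2750*(-5) = 13750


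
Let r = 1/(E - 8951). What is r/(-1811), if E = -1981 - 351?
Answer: 1/20433513 ≈ 4.8939e-8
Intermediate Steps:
E = -2332
r = -1/11283 (r = 1/(-2332 - 8951) = 1/(-11283) = -1/11283 ≈ -8.8629e-5)
r/(-1811) = -1/11283/(-1811) = -1/11283*(-1/1811) = 1/20433513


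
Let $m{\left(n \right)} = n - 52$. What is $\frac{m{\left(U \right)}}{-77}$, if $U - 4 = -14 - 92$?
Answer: $2$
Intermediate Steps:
$U = -102$ ($U = 4 - 106 = -102$)
$m{\left(n \right)} = -52 + n$ ($m{\left(n \right)} = n - 52 = -52 + n$)
$\frac{m{\left(U \right)}}{-77} = \frac{-52 - 102}{-77} = \left(-154\right) \left(- \frac{1}{77}\right) = 2$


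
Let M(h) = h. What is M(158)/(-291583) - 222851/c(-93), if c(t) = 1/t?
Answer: 6043099371211/291583 ≈ 2.0725e+7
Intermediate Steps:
M(158)/(-291583) - 222851/c(-93) = 158/(-291583) - 222851/(1/(-93)) = 158*(-1/291583) - 222851/(-1/93) = -158/291583 - 222851*(-93) = -158/291583 + 20725143 = 6043099371211/291583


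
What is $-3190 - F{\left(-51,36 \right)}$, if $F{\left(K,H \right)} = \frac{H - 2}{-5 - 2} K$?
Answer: $- \frac{24064}{7} \approx -3437.7$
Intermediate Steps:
$F{\left(K,H \right)} = K \left(\frac{2}{7} - \frac{H}{7}\right)$ ($F{\left(K,H \right)} = \frac{-2 + H}{-7} K = \left(-2 + H\right) \left(- \frac{1}{7}\right) K = \left(\frac{2}{7} - \frac{H}{7}\right) K = K \left(\frac{2}{7} - \frac{H}{7}\right)$)
$-3190 - F{\left(-51,36 \right)} = -3190 - \frac{1}{7} \left(-51\right) \left(2 - 36\right) = -3190 - \frac{1}{7} \left(-51\right) \left(-34\right) = -3190 - \frac{1734}{7} = - \frac{24064}{7}$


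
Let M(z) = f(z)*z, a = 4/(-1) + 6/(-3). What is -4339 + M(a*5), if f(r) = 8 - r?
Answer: -5479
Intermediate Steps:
a = -6 (a = 4*(-1) + 6*(-⅓) = -4 - 2 = -6)
M(z) = z*(8 - z) (M(z) = (8 - z)*z = z*(8 - z))
-4339 + M(a*5) = -4339 + (-6*5)*(8 - (-6)*5) = -4339 - 30*(8 - 1*(-30)) = -4339 - 30*(8 + 30) = -4339 - 30*38 = -4339 - 1140 = -5479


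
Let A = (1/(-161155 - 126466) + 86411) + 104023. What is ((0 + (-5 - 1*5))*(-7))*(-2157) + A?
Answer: 11344922723/287621 ≈ 39444.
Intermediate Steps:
A = 54772817513/287621 (A = (1/(-287621) + 86411) + 104023 = (-1/287621 + 86411) + 104023 = 24853618230/287621 + 104023 = 54772817513/287621 ≈ 1.9043e+5)
((0 + (-5 - 1*5))*(-7))*(-2157) + A = ((0 + (-5 - 1*5))*(-7))*(-2157) + 54772817513/287621 = ((0 + (-5 - 5))*(-7))*(-2157) + 54772817513/287621 = ((0 - 10)*(-7))*(-2157) + 54772817513/287621 = -10*(-7)*(-2157) + 54772817513/287621 = 70*(-2157) + 54772817513/287621 = -150990 + 54772817513/287621 = 11344922723/287621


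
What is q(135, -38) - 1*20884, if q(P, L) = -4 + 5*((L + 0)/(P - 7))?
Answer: -1336927/64 ≈ -20890.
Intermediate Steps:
q(P, L) = -4 + 5*L/(-7 + P) (q(P, L) = -4 + 5*(L/(-7 + P)) = -4 + 5*L/(-7 + P))
q(135, -38) - 1*20884 = (28 - 4*135 + 5*(-38))/(-7 + 135) - 1*20884 = (28 - 540 - 190)/128 - 20884 = (1/128)*(-702) - 20884 = -351/64 - 20884 = -1336927/64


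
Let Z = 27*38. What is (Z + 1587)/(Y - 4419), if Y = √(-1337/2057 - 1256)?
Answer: -7917288093/13390259302 - 9581*I*√43943793/13390259302 ≈ -0.59127 - 0.0047432*I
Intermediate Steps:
Z = 1026
Y = I*√43943793/187 (Y = √(-1337*1/2057 - 1256) = √(-1337/2057 - 1256) = √(-2584929/2057) = I*√43943793/187 ≈ 35.449*I)
(Z + 1587)/(Y - 4419) = (1026 + 1587)/(I*√43943793/187 - 4419) = 2613/(-4419 + I*√43943793/187)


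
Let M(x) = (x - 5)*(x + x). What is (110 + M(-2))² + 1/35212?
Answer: 670577329/35212 ≈ 19044.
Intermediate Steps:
M(x) = 2*x*(-5 + x) (M(x) = (-5 + x)*(2*x) = 2*x*(-5 + x))
(110 + M(-2))² + 1/35212 = (110 + 2*(-2)*(-5 - 2))² + 1/35212 = (110 + 2*(-2)*(-7))² + 1/35212 = (110 + 28)² + 1/35212 = 138² + 1/35212 = 19044 + 1/35212 = 670577329/35212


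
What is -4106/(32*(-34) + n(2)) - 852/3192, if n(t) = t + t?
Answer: 126904/36043 ≈ 3.5209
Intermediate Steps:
n(t) = 2*t
-4106/(32*(-34) + n(2)) - 852/3192 = -4106/(32*(-34) + 2*2) - 852/3192 = -4106/(-1088 + 4) - 852*1/3192 = -4106/(-1084) - 71/266 = -4106*(-1/1084) - 71/266 = 2053/542 - 71/266 = 126904/36043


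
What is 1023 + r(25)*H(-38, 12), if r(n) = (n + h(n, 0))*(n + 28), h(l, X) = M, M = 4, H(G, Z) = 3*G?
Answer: -174195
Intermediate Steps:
h(l, X) = 4
r(n) = (4 + n)*(28 + n) (r(n) = (n + 4)*(n + 28) = (4 + n)*(28 + n))
1023 + r(25)*H(-38, 12) = 1023 + (112 + 25² + 32*25)*(3*(-38)) = 1023 + (112 + 625 + 800)*(-114) = 1023 + 1537*(-114) = 1023 - 175218 = -174195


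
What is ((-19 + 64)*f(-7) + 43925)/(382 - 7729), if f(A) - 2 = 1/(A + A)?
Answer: -616165/102858 ≈ -5.9904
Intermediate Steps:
f(A) = 2 + 1/(2*A) (f(A) = 2 + 1/(A + A) = 2 + 1/(2*A))
((-19 + 64)*f(-7) + 43925)/(382 - 7729) = ((-19 + 64)*(2 + (½)/(-7)) + 43925)/(382 - 7729) = (45*(2 + (½)*(-⅐)) + 43925)/(-7347) = (45*(2 - 1/14) + 43925)*(-1/7347) = (45*(27/14) + 43925)*(-1/7347) = (1215/14 + 43925)*(-1/7347) = (616165/14)*(-1/7347) = -616165/102858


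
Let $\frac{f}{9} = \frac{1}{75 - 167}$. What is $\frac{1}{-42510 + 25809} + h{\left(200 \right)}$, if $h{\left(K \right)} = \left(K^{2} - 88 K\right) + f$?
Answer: $\frac{34417270399}{1536492} \approx 22400.0$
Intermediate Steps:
$f = - \frac{9}{92}$ ($f = \frac{9}{75 - 167} = \frac{9}{-92} = 9 \left(- \frac{1}{92}\right) = - \frac{9}{92} \approx -0.097826$)
$h{\left(K \right)} = - \frac{9}{92} + K^{2} - 88 K$ ($h{\left(K \right)} = \left(K^{2} - 88 K\right) - \frac{9}{92} = - \frac{9}{92} + K^{2} - 88 K$)
$\frac{1}{-42510 + 25809} + h{\left(200 \right)} = \frac{1}{-42510 + 25809} - \left(\frac{1619209}{92} - 40000\right) = \frac{1}{-16701} - - \frac{2060791}{92} = - \frac{1}{16701} + \frac{2060791}{92} = \frac{34417270399}{1536492}$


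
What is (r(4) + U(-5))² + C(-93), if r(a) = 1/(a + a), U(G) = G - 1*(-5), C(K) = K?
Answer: -5951/64 ≈ -92.984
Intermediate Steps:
U(G) = 5 + G (U(G) = G + 5 = 5 + G)
r(a) = 1/(2*a)
(r(4) + U(-5))² + C(-93) = ((½)/4 + (5 - 5))² - 93 = ((½)*(¼) + 0)² - 93 = (⅛ + 0)² - 93 = (⅛)² - 93 = 1/64 - 93 = -5951/64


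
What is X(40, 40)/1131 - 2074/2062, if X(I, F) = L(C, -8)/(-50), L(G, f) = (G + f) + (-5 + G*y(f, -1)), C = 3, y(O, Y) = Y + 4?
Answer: -58641319/58303050 ≈ -1.0058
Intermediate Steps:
y(O, Y) = 4 + Y
L(G, f) = -5 + f + 4*G (L(G, f) = (G + f) + (-5 + G*(4 - 1)) = (G + f) + (-5 + G*3) = (G + f) + (-5 + 3*G) = -5 + f + 4*G)
X(I, F) = 1/50 (X(I, F) = (-5 - 8 + 4*3)/(-50) = (-5 - 8 + 12)*(-1/50) = -1*(-1/50) = 1/50)
X(40, 40)/1131 - 2074/2062 = (1/50)/1131 - 2074/2062 = (1/50)*(1/1131) - 2074*1/2062 = 1/56550 - 1037/1031 = -58641319/58303050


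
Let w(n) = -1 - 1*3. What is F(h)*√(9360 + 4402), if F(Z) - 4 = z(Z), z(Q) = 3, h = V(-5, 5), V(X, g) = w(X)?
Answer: 7*√13762 ≈ 821.18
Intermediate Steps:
w(n) = -4 (w(n) = -1 - 3 = -4)
V(X, g) = -4
h = -4
F(Z) = 7 (F(Z) = 4 + 3 = 7)
F(h)*√(9360 + 4402) = 7*√(9360 + 4402) = 7*√13762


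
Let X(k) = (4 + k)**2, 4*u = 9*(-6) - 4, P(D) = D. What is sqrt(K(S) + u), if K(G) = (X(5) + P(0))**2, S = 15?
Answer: sqrt(26186)/2 ≈ 80.910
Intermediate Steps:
u = -29/2 (u = (9*(-6) - 4)/4 = (-54 - 4)/4 = (1/4)*(-58) = -29/2 ≈ -14.500)
K(G) = 6561 (K(G) = ((4 + 5)**2 + 0)**2 = (9**2 + 0)**2 = (81 + 0)**2 = 81**2 = 6561)
sqrt(K(S) + u) = sqrt(6561 - 29/2) = sqrt(13093/2) = sqrt(26186)/2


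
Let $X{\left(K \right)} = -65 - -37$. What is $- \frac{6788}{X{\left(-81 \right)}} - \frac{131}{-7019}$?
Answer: $\frac{11912160}{49133} \approx 242.45$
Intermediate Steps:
$X{\left(K \right)} = -28$ ($X{\left(K \right)} = -65 + 37 = -28$)
$- \frac{6788}{X{\left(-81 \right)}} - \frac{131}{-7019} = - \frac{6788}{-28} - \frac{131}{-7019} = \left(-6788\right) \left(- \frac{1}{28}\right) - - \frac{131}{7019} = \frac{1697}{7} + \frac{131}{7019} = \frac{11912160}{49133}$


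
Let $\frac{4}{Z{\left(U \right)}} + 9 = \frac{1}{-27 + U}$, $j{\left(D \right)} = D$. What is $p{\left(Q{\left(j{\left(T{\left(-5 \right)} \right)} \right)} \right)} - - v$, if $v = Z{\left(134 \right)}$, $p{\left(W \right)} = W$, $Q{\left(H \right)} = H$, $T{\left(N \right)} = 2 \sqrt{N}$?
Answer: $- \frac{214}{481} + 2 i \sqrt{5} \approx -0.44491 + 4.4721 i$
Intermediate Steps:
$Z{\left(U \right)} = \frac{4}{-9 + \frac{1}{-27 + U}}$
$v = - \frac{214}{481}$ ($v = \frac{4 \left(27 - 134\right)}{-244 + 9 \cdot 134} = \frac{4 \left(27 - 134\right)}{-244 + 1206} = 4 \cdot \frac{1}{962} \left(-107\right) = - \frac{214}{481} \approx -0.44491$)
$p{\left(Q{\left(j{\left(T{\left(-5 \right)} \right)} \right)} \right)} - - v = 2 \sqrt{-5} - \left(-1\right) \left(- \frac{214}{481}\right) = 2 i \sqrt{5} - \frac{214}{481} = - \frac{214}{481} + 2 i \sqrt{5}$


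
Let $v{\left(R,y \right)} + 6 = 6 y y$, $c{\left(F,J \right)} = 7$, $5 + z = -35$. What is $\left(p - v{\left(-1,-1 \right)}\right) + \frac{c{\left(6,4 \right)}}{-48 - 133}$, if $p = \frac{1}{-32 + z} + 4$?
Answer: $\frac{51443}{13032} \approx 3.9474$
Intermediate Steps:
$z = -40$ ($z = -5 - 35 = -40$)
$v{\left(R,y \right)} = -6 + 6 y^{2}$ ($v{\left(R,y \right)} = -6 + 6 y y = -6 + 6 y^{2}$)
$p = \frac{287}{72}$ ($p = \frac{1}{-32 - 40} + 4 = \frac{1}{-72} + 4 = - \frac{1}{72} + 4 = \frac{287}{72} \approx 3.9861$)
$\left(p - v{\left(-1,-1 \right)}\right) + \frac{c{\left(6,4 \right)}}{-48 - 133} = \left(\frac{287}{72} - \left(-6 + 6 \left(-1\right)^{2}\right)\right) + \frac{7}{-48 - 133} = \left(\frac{287}{72} - \left(-6 + 6 \cdot 1\right)\right) + \frac{7}{-181} = \left(\frac{287}{72} - \left(-6 + 6\right)\right) + 7 \left(- \frac{1}{181}\right) = \left(\frac{287}{72} - 0\right) - \frac{7}{181} = \left(\frac{287}{72} + 0\right) - \frac{7}{181} = \frac{287}{72} - \frac{7}{181} = \frac{51443}{13032}$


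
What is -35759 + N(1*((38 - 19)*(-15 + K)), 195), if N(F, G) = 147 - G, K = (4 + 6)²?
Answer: -35807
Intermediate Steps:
K = 100 (K = 10² = 100)
-35759 + N(1*((38 - 19)*(-15 + K)), 195) = -35759 + (147 - 1*195) = -35759 + (147 - 195) = -35759 - 48 = -35807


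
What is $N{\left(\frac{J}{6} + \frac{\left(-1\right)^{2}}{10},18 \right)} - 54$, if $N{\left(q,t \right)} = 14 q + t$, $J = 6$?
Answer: $- \frac{103}{5} \approx -20.6$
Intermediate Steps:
$N{\left(q,t \right)} = t + 14 q$
$N{\left(\frac{J}{6} + \frac{\left(-1\right)^{2}}{10},18 \right)} - 54 = \left(18 + 14 \left(\frac{6}{6} + \frac{\left(-1\right)^{2}}{10}\right)\right) - 54 = \left(18 + 14 \left(6 \cdot \frac{1}{6} + 1 \cdot \frac{1}{10}\right)\right) - 54 = \left(18 + 14 \left(1 + \frac{1}{10}\right)\right) - 54 = \left(18 + 14 \cdot \frac{11}{10}\right) - 54 = \left(18 + \frac{77}{5}\right) - 54 = \frac{167}{5} - 54 = - \frac{103}{5}$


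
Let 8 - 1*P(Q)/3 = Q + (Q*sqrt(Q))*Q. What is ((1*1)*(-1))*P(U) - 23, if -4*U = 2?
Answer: -97/2 + 3*I*sqrt(2)/8 ≈ -48.5 + 0.53033*I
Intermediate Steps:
U = -1/2 (U = -1/4*2 = -1/2 ≈ -0.50000)
P(Q) = 24 - 3*Q - 3*Q**(5/2) (P(Q) = 24 - 3*(Q + (Q*sqrt(Q))*Q) = 24 - 3*(Q + Q**(3/2)*Q) = 24 - 3*(Q + Q**(5/2)) = 24 + (-3*Q - 3*Q**(5/2)) = 24 - 3*Q - 3*Q**(5/2))
((1*1)*(-1))*P(U) - 23 = ((1*1)*(-1))*(24 - 3*(-1/2) - 3*I*sqrt(2)/8) - 23 = (1*(-1))*(24 + 3/2 - 3*I*sqrt(2)/8) - 23 = -(24 + 3/2 - 3*I*sqrt(2)/8) - 23 = -(51/2 - 3*I*sqrt(2)/8) - 23 = (-51/2 + 3*I*sqrt(2)/8) - 23 = -97/2 + 3*I*sqrt(2)/8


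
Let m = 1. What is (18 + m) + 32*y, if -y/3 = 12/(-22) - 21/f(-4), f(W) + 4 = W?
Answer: -1987/11 ≈ -180.64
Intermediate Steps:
f(W) = -4 + W
y = -549/88 (y = -3*(12/(-22) - 21/(-4 - 4)) = -3*(12*(-1/22) - 21/(-8)) = -3*(-6/11 - 21*(-⅛)) = -3*(-6/11 + 21/8) = -3*183/88 = -549/88 ≈ -6.2386)
(18 + m) + 32*y = (18 + 1) + 32*(-549/88) = 19 - 2196/11 = -1987/11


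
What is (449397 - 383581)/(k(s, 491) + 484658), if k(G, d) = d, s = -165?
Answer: 65816/485149 ≈ 0.13566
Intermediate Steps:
(449397 - 383581)/(k(s, 491) + 484658) = (449397 - 383581)/(491 + 484658) = 65816/485149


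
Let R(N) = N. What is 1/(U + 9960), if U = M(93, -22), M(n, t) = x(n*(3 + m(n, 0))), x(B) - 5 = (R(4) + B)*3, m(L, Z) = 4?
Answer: 1/11930 ≈ 8.3822e-5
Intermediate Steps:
x(B) = 17 + 3*B (x(B) = 5 + (4 + B)*3 = 5 + (12 + 3*B) = 17 + 3*B)
M(n, t) = 17 + 21*n (M(n, t) = 17 + 3*(n*(3 + 4)) = 17 + 3*(n*7) = 17 + 3*(7*n) = 17 + 21*n)
U = 1970 (U = 17 + 21*93 = 17 + 1953 = 1970)
1/(U + 9960) = 1/(1970 + 9960) = 1/11930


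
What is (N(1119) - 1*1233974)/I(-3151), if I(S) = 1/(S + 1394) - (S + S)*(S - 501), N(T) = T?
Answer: 2166126235/40437186329 ≈ 0.053568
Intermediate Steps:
I(S) = 1/(1394 + S) - 2*S*(-501 + S)
(N(1119) - 1*1233974)/I(-3151) = (1119 - 1*1233974)/(((1 - 1786*(-3151)² - 2*(-3151)³ + 1396788*(-3151))/(1394 - 3151))) = (1119 - 1233974)/(((1 - 1786*9928801 - 2*(-31285651951) - 4401278988)/(-1757))) = -1232855*(-1757/(1 - 17732838586 + 62571303902 - 4401278988)) = -1232855/((-1/1757*40437186329)) = -1232855/(-40437186329/1757) = -1232855*(-1757/40437186329) = 2166126235/40437186329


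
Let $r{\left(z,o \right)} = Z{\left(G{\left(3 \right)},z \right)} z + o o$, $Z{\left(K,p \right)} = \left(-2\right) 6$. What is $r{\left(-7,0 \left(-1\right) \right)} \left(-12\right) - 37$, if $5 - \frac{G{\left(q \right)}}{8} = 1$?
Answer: $-1045$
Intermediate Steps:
$G{\left(q \right)} = 32$ ($G{\left(q \right)} = 40 - 8 = 32$)
$Z{\left(K,p \right)} = -12$
$r{\left(z,o \right)} = o^{2} - 12 z$ ($r{\left(z,o \right)} = - 12 z + o o = - 12 z + o^{2} = o^{2} - 12 z$)
$r{\left(-7,0 \left(-1\right) \right)} \left(-12\right) - 37 = \left(\left(0 \left(-1\right)\right)^{2} - -84\right) \left(-12\right) - 37 = \left(0^{2} + 84\right) \left(-12\right) - 37 = \left(0 + 84\right) \left(-12\right) - 37 = 84 \left(-12\right) - 37 = -1008 - 37 = -1045$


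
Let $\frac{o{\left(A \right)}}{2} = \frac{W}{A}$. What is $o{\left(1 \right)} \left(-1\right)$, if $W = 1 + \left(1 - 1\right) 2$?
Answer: $-2$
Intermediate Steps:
$W = 1$ ($W = 1 + 0 \cdot 2 = 1 + 0 = 1$)
$o{\left(A \right)} = \frac{2}{A}$ ($o{\left(A \right)} = 2 \cdot 1 \frac{1}{A} = \frac{2}{A}$)
$o{\left(1 \right)} \left(-1\right) = \frac{2}{1} \left(-1\right) = 2 \cdot 1 \left(-1\right) = 2 \left(-1\right) = -2$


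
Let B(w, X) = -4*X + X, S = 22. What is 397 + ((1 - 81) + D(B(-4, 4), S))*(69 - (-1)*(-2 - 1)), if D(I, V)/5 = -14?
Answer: -9503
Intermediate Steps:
B(w, X) = -3*X
D(I, V) = -70 (D(I, V) = 5*(-14) = -70)
397 + ((1 - 81) + D(B(-4, 4), S))*(69 - (-1)*(-2 - 1)) = 397 + ((1 - 81) - 70)*(69 - (-1)*(-2 - 1)) = 397 + (-80 - 70)*(69 - (-1)*(-3)) = 397 - 150*(69 - 1*3) = 397 - 150*(69 - 3) = 397 - 150*66 = 397 - 9900 = -9503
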